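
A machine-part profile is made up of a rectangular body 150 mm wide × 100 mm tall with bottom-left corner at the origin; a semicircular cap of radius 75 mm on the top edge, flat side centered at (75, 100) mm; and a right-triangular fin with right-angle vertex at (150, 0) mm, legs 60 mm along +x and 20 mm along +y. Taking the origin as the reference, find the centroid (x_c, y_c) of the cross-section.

x_c = 77.33 mm, y_c = 78.53 mm

rectangular body: A = 150 × 100 = 15000.00, centroid at (75.00, 50.00).
semicircular top: A = ½π·75² = 8835.73, centroid at (75.00, 131.83).
triangular fin: A = ½·60·20 = 600.00, centroid at (170.00, 6.67).
ΣA = 24435.73 mm²
ΣAx_c = (15000.00)(75.00) + (8835.73)(75.00) + (600.00)(170.00) = 1889679.70 mm³
ΣAy_c = (15000.00)(50.00) + (8835.73)(131.83) + (600.00)(6.67) = 1918822.93 mm³
x_c = 1889679.70 / 24435.73 = 77.33 mm
y_c = 1918822.93 / 24435.73 = 78.53 mm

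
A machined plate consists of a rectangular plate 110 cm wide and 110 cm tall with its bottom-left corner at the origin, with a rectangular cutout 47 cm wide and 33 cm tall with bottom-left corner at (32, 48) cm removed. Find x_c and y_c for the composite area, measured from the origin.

Part | A | x̄ᵢ | ȳᵢ | A·x̄ᵢ | A·ȳᵢ
plate | 12100.00 | 55.00 | 55.00 | 665500.00 | 665500.00
hole | -1551.00 | 55.50 | 64.50 | -86080.50 | -100039.50
Σ | 10549.00 |  |  | 579419.50 | 565460.50
x_c = 579419.50 / 10549.00 = 54.93 cm
y_c = 565460.50 / 10549.00 = 53.60 cm

x_c = 54.93 cm, y_c = 53.60 cm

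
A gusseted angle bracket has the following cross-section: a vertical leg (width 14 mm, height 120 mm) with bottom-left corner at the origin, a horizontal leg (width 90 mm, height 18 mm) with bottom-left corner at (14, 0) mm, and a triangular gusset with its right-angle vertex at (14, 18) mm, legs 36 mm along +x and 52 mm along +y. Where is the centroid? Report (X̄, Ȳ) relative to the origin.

Part | A | x̄ᵢ | ȳᵢ | A·x̄ᵢ | A·ȳᵢ
vertical leg | 1680.00 | 7.00 | 60.00 | 11760.00 | 100800.00
horizontal leg | 1620.00 | 59.00 | 9.00 | 95580.00 | 14580.00
gusset | 936.00 | 26.00 | 35.33 | 24336.00 | 33072.00
Σ | 4236.00 |  |  | 131676.00 | 148452.00
X̄ = 131676.00 / 4236.00 = 31.08 mm
Ȳ = 148452.00 / 4236.00 = 35.05 mm

X̄ = 31.08 mm, Ȳ = 35.05 mm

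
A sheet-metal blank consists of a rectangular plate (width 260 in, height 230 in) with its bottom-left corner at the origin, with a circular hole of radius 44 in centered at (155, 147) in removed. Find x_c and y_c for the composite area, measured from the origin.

plate: A = 260 × 230 = 59800.00, centroid at (130.00, 115.00).
hole: A = −π·44² = -6082.12, centroid at (155.00, 147.00).
ΣA = 53717.88 in²
ΣAx_c = (59800.00)(130.00) + (-6082.12)(155.00) = 6831270.88 in³
ΣAy_c = (59800.00)(115.00) + (-6082.12)(147.00) = 5982927.86 in³
x_c = 6831270.88 / 53717.88 = 127.17 in
y_c = 5982927.86 / 53717.88 = 111.38 in

x_c = 127.17 in, y_c = 111.38 in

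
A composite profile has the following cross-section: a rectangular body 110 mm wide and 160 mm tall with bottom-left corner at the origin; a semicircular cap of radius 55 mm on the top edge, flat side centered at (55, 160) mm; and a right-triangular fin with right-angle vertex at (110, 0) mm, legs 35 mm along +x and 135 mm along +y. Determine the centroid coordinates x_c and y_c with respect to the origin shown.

rectangular body: A = 110 × 160 = 17600.00, centroid at (55.00, 80.00).
semicircular top: A = ½π·55² = 4751.66, centroid at (55.00, 183.34).
triangular fin: A = ½·35·135 = 2362.50, centroid at (121.67, 45.00).
ΣA = 24714.16 mm², ΣAx_c = 1516778.74 mm³, ΣAy_c = 2385494.59 mm³.
x_c = 1516778.74/24714.16 = 61.37 mm; y_c = 2385494.59/24714.16 = 96.52 mm.

x_c = 61.37 mm, y_c = 96.52 mm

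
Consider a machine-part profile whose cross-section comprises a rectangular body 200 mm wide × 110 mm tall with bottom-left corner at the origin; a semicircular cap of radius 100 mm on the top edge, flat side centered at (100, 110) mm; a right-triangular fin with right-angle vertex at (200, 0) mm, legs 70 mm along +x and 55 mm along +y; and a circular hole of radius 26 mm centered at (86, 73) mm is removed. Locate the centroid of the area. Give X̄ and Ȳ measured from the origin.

Part | A | x̄ᵢ | ȳᵢ | A·x̄ᵢ | A·ȳᵢ
rectangular body | 22000.00 | 100.00 | 55.00 | 2200000.00 | 1210000.00
semicircular top | 15707.96 | 100.00 | 152.44 | 1570796.33 | 2394542.63
triangular fin | 1925.00 | 223.33 | 18.33 | 429916.67 | 35291.67
hole | -2123.72 | 86.00 | 73.00 | -182639.63 | -155031.31
Σ | 37509.25 |  |  | 4018073.36 | 3484802.98
X̄ = 4018073.36 / 37509.25 = 107.12 mm
Ȳ = 3484802.98 / 37509.25 = 92.91 mm

X̄ = 107.12 mm, Ȳ = 92.91 mm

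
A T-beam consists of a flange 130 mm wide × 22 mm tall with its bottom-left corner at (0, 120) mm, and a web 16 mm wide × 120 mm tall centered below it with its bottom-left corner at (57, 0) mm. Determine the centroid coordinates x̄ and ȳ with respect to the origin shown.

web: A = 16 × 120 = 1920.00, centroid at (65.00, 60.00).
flange: A = 130 × 22 = 2860.00, centroid at (65.00, 131.00).
ΣA = 4780.00 mm²
ΣAx̄ = (1920.00)(65.00) + (2860.00)(65.00) = 310700.00 mm³
ΣAȳ = (1920.00)(60.00) + (2860.00)(131.00) = 489860.00 mm³
x̄ = 310700.00 / 4780.00 = 65.00 mm
ȳ = 489860.00 / 4780.00 = 102.48 mm

x̄ = 65.00 mm, ȳ = 102.48 mm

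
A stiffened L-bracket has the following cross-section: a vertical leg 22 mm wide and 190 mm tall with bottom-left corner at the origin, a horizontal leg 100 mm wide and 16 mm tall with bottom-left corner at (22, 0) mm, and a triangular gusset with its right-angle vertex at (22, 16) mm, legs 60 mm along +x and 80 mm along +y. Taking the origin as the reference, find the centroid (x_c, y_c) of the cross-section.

vertical leg: A = 22 × 190 = 4180.00, centroid at (11.00, 95.00).
horizontal leg: A = 100 × 16 = 1600.00, centroid at (72.00, 8.00).
gusset: A = ½·60·80 = 2400.00, centroid at (42.00, 42.67).
ΣA = 8180.00 mm², ΣAx_c = 261980.00 mm³, ΣAy_c = 512300.00 mm³.
x_c = 261980.00/8180.00 = 32.03 mm; y_c = 512300.00/8180.00 = 62.63 mm.

x_c = 32.03 mm, y_c = 62.63 mm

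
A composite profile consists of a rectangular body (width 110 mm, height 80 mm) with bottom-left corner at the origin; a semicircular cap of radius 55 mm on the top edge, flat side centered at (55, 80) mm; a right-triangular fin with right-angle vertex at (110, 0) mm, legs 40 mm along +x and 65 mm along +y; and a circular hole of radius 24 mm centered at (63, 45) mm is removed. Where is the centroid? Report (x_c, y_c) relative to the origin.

Part | A | x̄ᵢ | ȳᵢ | A·x̄ᵢ | A·ȳᵢ
rectangular body | 8800.00 | 55.00 | 40.00 | 484000.00 | 352000.00
semicircular top | 4751.66 | 55.00 | 103.34 | 261341.24 | 491049.38
triangular fin | 1300.00 | 123.33 | 21.67 | 160333.33 | 28166.67
hole | -1809.56 | 63.00 | 45.00 | -114002.11 | -81430.08
Σ | 13042.10 |  |  | 791672.46 | 789785.96
x_c = 791672.46 / 13042.10 = 60.70 mm
y_c = 789785.96 / 13042.10 = 60.56 mm

x_c = 60.70 mm, y_c = 60.56 mm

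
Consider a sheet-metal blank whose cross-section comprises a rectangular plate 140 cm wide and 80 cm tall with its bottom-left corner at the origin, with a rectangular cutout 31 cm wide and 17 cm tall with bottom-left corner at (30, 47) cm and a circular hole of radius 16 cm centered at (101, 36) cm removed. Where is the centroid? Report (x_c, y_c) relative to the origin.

Part | A | x̄ᵢ | ȳᵢ | A·x̄ᵢ | A·ȳᵢ
plate | 11200.00 | 70.00 | 40.00 | 784000.00 | 448000.00
hole 1 | -527.00 | 45.50 | 55.50 | -23978.50 | -29248.50
hole 2 | -804.25 | 101.00 | 36.00 | -81229.02 | -28952.92
Σ | 9868.75 |  |  | 678792.48 | 389798.58
x_c = 678792.48 / 9868.75 = 68.78 cm
y_c = 389798.58 / 9868.75 = 39.50 cm

x_c = 68.78 cm, y_c = 39.50 cm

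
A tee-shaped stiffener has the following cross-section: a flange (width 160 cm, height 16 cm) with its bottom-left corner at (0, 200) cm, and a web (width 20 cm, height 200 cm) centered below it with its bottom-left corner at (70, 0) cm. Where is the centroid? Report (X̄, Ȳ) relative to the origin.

X̄ = 80.00 cm, Ȳ = 142.15 cm

web: A = 20 × 200 = 4000.00, centroid at (80.00, 100.00).
flange: A = 160 × 16 = 2560.00, centroid at (80.00, 208.00).
ΣA = 6560.00 cm², ΣAX̄ = 524800.00 cm³, ΣAȲ = 932480.00 cm³.
X̄ = 524800.00/6560.00 = 80.00 cm; Ȳ = 932480.00/6560.00 = 142.15 cm.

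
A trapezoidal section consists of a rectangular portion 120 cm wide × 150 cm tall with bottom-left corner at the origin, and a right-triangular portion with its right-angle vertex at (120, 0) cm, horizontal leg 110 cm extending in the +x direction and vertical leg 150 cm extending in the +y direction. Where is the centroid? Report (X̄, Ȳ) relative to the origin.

X̄ = 90.38 cm, Ȳ = 67.14 cm

rectangular portion: A = 120 × 150 = 18000.00, centroid at (60.00, 75.00).
triangular portion: A = ½·110·150 = 8250.00, centroid at (156.67, 50.00).
ΣA = 26250.00 cm², ΣAX̄ = 2372500.00 cm³, ΣAȲ = 1762500.00 cm³.
X̄ = 2372500.00/26250.00 = 90.38 cm; Ȳ = 1762500.00/26250.00 = 67.14 cm.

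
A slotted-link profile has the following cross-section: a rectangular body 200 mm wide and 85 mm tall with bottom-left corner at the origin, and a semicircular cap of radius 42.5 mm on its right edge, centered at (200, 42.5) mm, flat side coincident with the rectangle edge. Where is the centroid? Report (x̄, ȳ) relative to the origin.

Part | A | x̄ᵢ | ȳᵢ | A·x̄ᵢ | A·ȳᵢ
rectangular body | 17000.00 | 100.00 | 42.50 | 1700000.00 | 722500.00
semicircular end | 2837.25 | 218.04 | 42.50 | 618627.26 | 120583.16
Σ | 19837.25 |  |  | 2318627.26 | 843083.16
x̄ = 2318627.26 / 19837.25 = 116.88 mm
ȳ = 843083.16 / 19837.25 = 42.50 mm

x̄ = 116.88 mm, ȳ = 42.50 mm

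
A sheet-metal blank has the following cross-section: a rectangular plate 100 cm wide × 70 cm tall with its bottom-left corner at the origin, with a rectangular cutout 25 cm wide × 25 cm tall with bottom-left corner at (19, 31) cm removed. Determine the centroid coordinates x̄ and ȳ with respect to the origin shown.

x̄ = 51.81 cm, ȳ = 34.17 cm

plate: A = 100 × 70 = 7000.00, centroid at (50.00, 35.00).
hole: A = −(25 × 25) = -625.00, centroid at (31.50, 43.50).
ΣA = 6375.00 cm², ΣAx̄ = 330312.50 cm³, ΣAȳ = 217812.50 cm³.
x̄ = 330312.50/6375.00 = 51.81 cm; ȳ = 217812.50/6375.00 = 34.17 cm.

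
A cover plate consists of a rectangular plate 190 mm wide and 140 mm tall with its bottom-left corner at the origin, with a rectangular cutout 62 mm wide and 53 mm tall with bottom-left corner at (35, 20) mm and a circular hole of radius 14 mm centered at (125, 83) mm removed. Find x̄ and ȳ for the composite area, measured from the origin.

x̄ = 98.38 mm, ȳ = 73.05 mm

plate: A = 190 × 140 = 26600.00, centroid at (95.00, 70.00).
hole 1: A = −(62 × 53) = -3286.00, centroid at (66.00, 46.50).
hole 2: A = −π·14² = -615.75, centroid at (125.00, 83.00).
ΣA = 22698.25 mm², ΣAx̄ = 2233154.98 mm³, ΣAȳ = 1658093.57 mm³.
x̄ = 2233154.98/22698.25 = 98.38 mm; ȳ = 1658093.57/22698.25 = 73.05 mm.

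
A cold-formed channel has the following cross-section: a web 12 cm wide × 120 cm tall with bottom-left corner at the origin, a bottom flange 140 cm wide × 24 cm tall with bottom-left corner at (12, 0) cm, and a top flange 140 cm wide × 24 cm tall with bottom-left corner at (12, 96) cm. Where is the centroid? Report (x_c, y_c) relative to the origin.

web: A = 12 × 120 = 1440.00, centroid at (6.00, 60.00).
bottom flange: A = 140 × 24 = 3360.00, centroid at (82.00, 12.00).
top flange: A = 140 × 24 = 3360.00, centroid at (82.00, 108.00).
ΣA = 8160.00 cm², ΣAx_c = 559680.00 cm³, ΣAy_c = 489600.00 cm³.
x_c = 559680.00/8160.00 = 68.59 cm; y_c = 489600.00/8160.00 = 60.00 cm.

x_c = 68.59 cm, y_c = 60.00 cm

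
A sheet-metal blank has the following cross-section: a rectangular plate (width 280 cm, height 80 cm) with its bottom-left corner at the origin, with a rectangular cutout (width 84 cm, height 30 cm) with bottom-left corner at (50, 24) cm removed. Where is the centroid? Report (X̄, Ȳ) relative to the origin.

X̄ = 146.08 cm, Ȳ = 40.13 cm

Part | A | x̄ᵢ | ȳᵢ | A·x̄ᵢ | A·ȳᵢ
plate | 22400.00 | 140.00 | 40.00 | 3136000.00 | 896000.00
hole | -2520.00 | 92.00 | 39.00 | -231840.00 | -98280.00
Σ | 19880.00 |  |  | 2904160.00 | 797720.00
X̄ = 2904160.00 / 19880.00 = 146.08 cm
Ȳ = 797720.00 / 19880.00 = 40.13 cm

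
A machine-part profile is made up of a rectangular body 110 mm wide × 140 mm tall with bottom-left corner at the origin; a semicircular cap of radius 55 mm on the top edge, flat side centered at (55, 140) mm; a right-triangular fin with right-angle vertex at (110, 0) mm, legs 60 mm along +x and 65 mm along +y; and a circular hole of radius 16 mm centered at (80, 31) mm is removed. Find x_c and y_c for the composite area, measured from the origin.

x_c = 60.92 mm, y_c = 87.87 mm

Part | A | x̄ᵢ | ȳᵢ | A·x̄ᵢ | A·ȳᵢ
rectangular body | 15400.00 | 55.00 | 70.00 | 847000.00 | 1078000.00
semicircular top | 4751.66 | 55.00 | 163.34 | 261341.24 | 776148.91
triangular fin | 1950.00 | 130.00 | 21.67 | 253500.00 | 42250.00
hole | -804.25 | 80.00 | 31.00 | -64339.82 | -24931.68
Σ | 21297.41 |  |  | 1297501.42 | 1871467.23
x_c = 1297501.42 / 21297.41 = 60.92 mm
y_c = 1871467.23 / 21297.41 = 87.87 mm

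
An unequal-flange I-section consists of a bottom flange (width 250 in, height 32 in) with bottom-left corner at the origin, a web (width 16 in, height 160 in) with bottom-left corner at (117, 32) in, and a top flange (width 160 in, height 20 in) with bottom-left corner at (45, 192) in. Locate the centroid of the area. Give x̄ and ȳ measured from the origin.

bottom flange: A = 250 × 32 = 8000.00, centroid at (125.00, 16.00).
web: A = 16 × 160 = 2560.00, centroid at (125.00, 112.00).
top flange: A = 160 × 20 = 3200.00, centroid at (125.00, 202.00).
ΣA = 13760.00 in²
ΣAx̄ = (8000.00)(125.00) + (2560.00)(125.00) + (3200.00)(125.00) = 1720000.00 in³
ΣAȳ = (8000.00)(16.00) + (2560.00)(112.00) + (3200.00)(202.00) = 1061120.00 in³
x̄ = 1720000.00 / 13760.00 = 125.00 in
ȳ = 1061120.00 / 13760.00 = 77.12 in

x̄ = 125.00 in, ȳ = 77.12 in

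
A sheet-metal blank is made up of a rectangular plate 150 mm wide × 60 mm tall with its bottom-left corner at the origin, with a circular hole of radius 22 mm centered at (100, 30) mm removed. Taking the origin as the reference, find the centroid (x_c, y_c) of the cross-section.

x_c = 69.92 mm, y_c = 30.00 mm

Part | A | x̄ᵢ | ȳᵢ | A·x̄ᵢ | A·ȳᵢ
plate | 9000.00 | 75.00 | 30.00 | 675000.00 | 270000.00
hole | -1520.53 | 100.00 | 30.00 | -152053.08 | -45615.93
Σ | 7479.47 |  |  | 522946.92 | 224384.07
x_c = 522946.92 / 7479.47 = 69.92 mm
y_c = 224384.07 / 7479.47 = 30.00 mm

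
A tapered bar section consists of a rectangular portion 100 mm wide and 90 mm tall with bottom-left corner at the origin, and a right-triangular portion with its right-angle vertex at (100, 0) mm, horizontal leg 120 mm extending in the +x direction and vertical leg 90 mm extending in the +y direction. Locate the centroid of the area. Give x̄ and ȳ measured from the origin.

rectangular portion: A = 100 × 90 = 9000.00, centroid at (50.00, 45.00).
triangular portion: A = ½·120·90 = 5400.00, centroid at (140.00, 30.00).
ΣA = 14400.00 mm²
ΣAx̄ = (9000.00)(50.00) + (5400.00)(140.00) = 1206000.00 mm³
ΣAȳ = (9000.00)(45.00) + (5400.00)(30.00) = 567000.00 mm³
x̄ = 1206000.00 / 14400.00 = 83.75 mm
ȳ = 567000.00 / 14400.00 = 39.38 mm

x̄ = 83.75 mm, ȳ = 39.38 mm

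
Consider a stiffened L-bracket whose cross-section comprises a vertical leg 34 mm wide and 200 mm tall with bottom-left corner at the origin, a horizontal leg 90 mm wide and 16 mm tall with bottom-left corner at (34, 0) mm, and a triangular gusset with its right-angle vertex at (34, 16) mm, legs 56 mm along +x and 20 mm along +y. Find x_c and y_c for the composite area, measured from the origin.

vertical leg: A = 34 × 200 = 6800.00, centroid at (17.00, 100.00).
horizontal leg: A = 90 × 16 = 1440.00, centroid at (79.00, 8.00).
gusset: A = ½·56·20 = 560.00, centroid at (52.67, 22.67).
ΣA = 8800.00 mm², ΣAx_c = 258853.33 mm³, ΣAy_c = 704213.33 mm³.
x_c = 258853.33/8800.00 = 29.42 mm; y_c = 704213.33/8800.00 = 80.02 mm.

x_c = 29.42 mm, y_c = 80.02 mm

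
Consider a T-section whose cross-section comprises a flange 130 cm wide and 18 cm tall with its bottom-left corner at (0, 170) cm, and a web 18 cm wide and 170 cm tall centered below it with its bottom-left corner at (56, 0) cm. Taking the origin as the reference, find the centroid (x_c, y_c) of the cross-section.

x_c = 65.00 cm, y_c = 125.73 cm

Part | A | x̄ᵢ | ȳᵢ | A·x̄ᵢ | A·ȳᵢ
web | 3060.00 | 65.00 | 85.00 | 198900.00 | 260100.00
flange | 2340.00 | 65.00 | 179.00 | 152100.00 | 418860.00
Σ | 5400.00 |  |  | 351000.00 | 678960.00
x_c = 351000.00 / 5400.00 = 65.00 cm
y_c = 678960.00 / 5400.00 = 125.73 cm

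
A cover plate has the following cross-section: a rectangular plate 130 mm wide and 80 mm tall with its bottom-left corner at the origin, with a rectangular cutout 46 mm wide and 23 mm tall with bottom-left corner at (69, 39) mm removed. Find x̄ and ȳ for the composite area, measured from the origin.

plate: A = 130 × 80 = 10400.00, centroid at (65.00, 40.00).
hole: A = −(46 × 23) = -1058.00, centroid at (92.00, 50.50).
ΣA = 9342.00 mm², ΣAx̄ = 578664.00 mm³, ΣAȳ = 362571.00 mm³.
x̄ = 578664.00/9342.00 = 61.94 mm; ȳ = 362571.00/9342.00 = 38.81 mm.

x̄ = 61.94 mm, ȳ = 38.81 mm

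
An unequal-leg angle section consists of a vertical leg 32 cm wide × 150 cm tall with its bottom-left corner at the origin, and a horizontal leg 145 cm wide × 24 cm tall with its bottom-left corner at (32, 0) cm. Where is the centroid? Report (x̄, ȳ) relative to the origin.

x̄ = 53.20 cm, ȳ = 48.52 cm

vertical leg: A = 32 × 150 = 4800.00, centroid at (16.00, 75.00).
horizontal leg: A = 145 × 24 = 3480.00, centroid at (104.50, 12.00).
ΣA = 8280.00 cm²
ΣAx̄ = (4800.00)(16.00) + (3480.00)(104.50) = 440460.00 cm³
ΣAȳ = (4800.00)(75.00) + (3480.00)(12.00) = 401760.00 cm³
x̄ = 440460.00 / 8280.00 = 53.20 cm
ȳ = 401760.00 / 8280.00 = 48.52 cm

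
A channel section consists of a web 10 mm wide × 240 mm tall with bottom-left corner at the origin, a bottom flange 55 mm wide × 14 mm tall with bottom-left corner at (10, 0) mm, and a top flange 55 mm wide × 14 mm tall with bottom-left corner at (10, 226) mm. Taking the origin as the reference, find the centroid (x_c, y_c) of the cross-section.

web: A = 10 × 240 = 2400.00, centroid at (5.00, 120.00).
bottom flange: A = 55 × 14 = 770.00, centroid at (37.50, 7.00).
top flange: A = 55 × 14 = 770.00, centroid at (37.50, 233.00).
ΣA = 3940.00 mm²
ΣAx_c = (2400.00)(5.00) + (770.00)(37.50) + (770.00)(37.50) = 69750.00 mm³
ΣAy_c = (2400.00)(120.00) + (770.00)(7.00) + (770.00)(233.00) = 472800.00 mm³
x_c = 69750.00 / 3940.00 = 17.70 mm
y_c = 472800.00 / 3940.00 = 120.00 mm

x_c = 17.70 mm, y_c = 120.00 mm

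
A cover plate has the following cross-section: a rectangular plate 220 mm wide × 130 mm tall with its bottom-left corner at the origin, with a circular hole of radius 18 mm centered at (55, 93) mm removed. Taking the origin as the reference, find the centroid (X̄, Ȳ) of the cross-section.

X̄ = 112.03 mm, Ȳ = 63.97 mm

plate: A = 220 × 130 = 28600.00, centroid at (110.00, 65.00).
hole: A = −π·18² = -1017.88, centroid at (55.00, 93.00).
ΣA = 27582.12 mm²
ΣAX̄ = (28600.00)(110.00) + (-1017.88)(55.00) = 3090016.82 mm³
ΣAȲ = (28600.00)(65.00) + (-1017.88)(93.00) = 1764337.53 mm³
X̄ = 3090016.82 / 27582.12 = 112.03 mm
Ȳ = 1764337.53 / 27582.12 = 63.97 mm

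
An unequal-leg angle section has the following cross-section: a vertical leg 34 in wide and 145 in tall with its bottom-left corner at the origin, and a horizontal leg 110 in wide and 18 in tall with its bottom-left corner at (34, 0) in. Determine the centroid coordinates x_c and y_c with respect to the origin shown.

x_c = 37.63 in, y_c = 54.30 in

vertical leg: A = 34 × 145 = 4930.00, centroid at (17.00, 72.50).
horizontal leg: A = 110 × 18 = 1980.00, centroid at (89.00, 9.00).
ΣA = 6910.00 in²
ΣAx_c = (4930.00)(17.00) + (1980.00)(89.00) = 260030.00 in³
ΣAy_c = (4930.00)(72.50) + (1980.00)(9.00) = 375245.00 in³
x_c = 260030.00 / 6910.00 = 37.63 in
y_c = 375245.00 / 6910.00 = 54.30 in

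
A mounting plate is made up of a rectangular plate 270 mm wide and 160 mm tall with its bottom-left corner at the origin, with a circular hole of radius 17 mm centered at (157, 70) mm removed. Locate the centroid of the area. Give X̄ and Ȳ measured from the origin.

Part | A | x̄ᵢ | ȳᵢ | A·x̄ᵢ | A·ȳᵢ
plate | 43200.00 | 135.00 | 80.00 | 5832000.00 | 3456000.00
hole | -907.92 | 157.00 | 70.00 | -142543.48 | -63554.42
Σ | 42292.08 |  |  | 5689456.52 | 3392445.58
X̄ = 5689456.52 / 42292.08 = 134.53 mm
Ȳ = 3392445.58 / 42292.08 = 80.21 mm

X̄ = 134.53 mm, Ȳ = 80.21 mm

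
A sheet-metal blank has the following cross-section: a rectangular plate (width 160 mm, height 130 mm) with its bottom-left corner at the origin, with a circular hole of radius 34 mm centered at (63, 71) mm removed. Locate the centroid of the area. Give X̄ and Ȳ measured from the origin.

plate: A = 160 × 130 = 20800.00, centroid at (80.00, 65.00).
hole: A = −π·34² = -3631.68, centroid at (63.00, 71.00).
ΣA = 17168.32 mm², ΣAX̄ = 1435204.09 mm³, ΣAȲ = 1094150.64 mm³.
X̄ = 1435204.09/17168.32 = 83.60 mm; Ȳ = 1094150.64/17168.32 = 63.73 mm.

X̄ = 83.60 mm, Ȳ = 63.73 mm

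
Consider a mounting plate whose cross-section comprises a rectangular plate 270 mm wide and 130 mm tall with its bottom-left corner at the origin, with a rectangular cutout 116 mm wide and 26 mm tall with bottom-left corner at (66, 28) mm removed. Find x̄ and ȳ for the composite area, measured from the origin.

Part | A | x̄ᵢ | ȳᵢ | A·x̄ᵢ | A·ȳᵢ
plate | 35100.00 | 135.00 | 65.00 | 4738500.00 | 2281500.00
hole | -3016.00 | 124.00 | 41.00 | -373984.00 | -123656.00
Σ | 32084.00 |  |  | 4364516.00 | 2157844.00
x̄ = 4364516.00 / 32084.00 = 136.03 mm
ȳ = 2157844.00 / 32084.00 = 67.26 mm

x̄ = 136.03 mm, ȳ = 67.26 mm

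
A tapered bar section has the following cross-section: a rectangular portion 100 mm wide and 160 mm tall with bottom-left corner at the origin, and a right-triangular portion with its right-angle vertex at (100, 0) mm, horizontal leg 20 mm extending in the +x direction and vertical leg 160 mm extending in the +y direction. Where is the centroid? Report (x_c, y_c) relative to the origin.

rectangular portion: A = 100 × 160 = 16000.00, centroid at (50.00, 80.00).
triangular portion: A = ½·20·160 = 1600.00, centroid at (106.67, 53.33).
ΣA = 17600.00 mm²
ΣAx_c = (16000.00)(50.00) + (1600.00)(106.67) = 970666.67 mm³
ΣAy_c = (16000.00)(80.00) + (1600.00)(53.33) = 1365333.33 mm³
x_c = 970666.67 / 17600.00 = 55.15 mm
y_c = 1365333.33 / 17600.00 = 77.58 mm

x_c = 55.15 mm, y_c = 77.58 mm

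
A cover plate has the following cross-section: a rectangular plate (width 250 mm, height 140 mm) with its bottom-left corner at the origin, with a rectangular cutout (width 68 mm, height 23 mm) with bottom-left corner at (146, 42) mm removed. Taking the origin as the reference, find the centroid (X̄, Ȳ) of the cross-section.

X̄ = 122.43 mm, Ȳ = 70.77 mm

Part | A | x̄ᵢ | ȳᵢ | A·x̄ᵢ | A·ȳᵢ
plate | 35000.00 | 125.00 | 70.00 | 4375000.00 | 2450000.00
hole | -1564.00 | 180.00 | 53.50 | -281520.00 | -83674.00
Σ | 33436.00 |  |  | 4093480.00 | 2366326.00
X̄ = 4093480.00 / 33436.00 = 122.43 mm
Ȳ = 2366326.00 / 33436.00 = 70.77 mm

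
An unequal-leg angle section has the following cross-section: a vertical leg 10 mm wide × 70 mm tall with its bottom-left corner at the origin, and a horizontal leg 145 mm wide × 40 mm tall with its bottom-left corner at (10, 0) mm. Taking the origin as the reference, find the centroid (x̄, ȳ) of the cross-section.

x̄ = 74.15 mm, ȳ = 21.62 mm

vertical leg: A = 10 × 70 = 700.00, centroid at (5.00, 35.00).
horizontal leg: A = 145 × 40 = 5800.00, centroid at (82.50, 20.00).
ΣA = 6500.00 mm², ΣAx̄ = 482000.00 mm³, ΣAȳ = 140500.00 mm³.
x̄ = 482000.00/6500.00 = 74.15 mm; ȳ = 140500.00/6500.00 = 21.62 mm.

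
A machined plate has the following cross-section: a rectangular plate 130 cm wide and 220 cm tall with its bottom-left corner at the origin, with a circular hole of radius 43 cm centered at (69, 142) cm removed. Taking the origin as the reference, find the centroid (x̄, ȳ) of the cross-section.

x̄ = 63.98 cm, ȳ = 101.84 cm

Part | A | x̄ᵢ | ȳᵢ | A·x̄ᵢ | A·ȳᵢ
plate | 28600.00 | 65.00 | 110.00 | 1859000.00 | 3146000.00
hole | -5808.80 | 69.00 | 142.00 | -400807.53 | -824850.28
Σ | 22791.20 |  |  | 1458192.47 | 2321149.72
x̄ = 1458192.47 / 22791.20 = 63.98 cm
ȳ = 2321149.72 / 22791.20 = 101.84 cm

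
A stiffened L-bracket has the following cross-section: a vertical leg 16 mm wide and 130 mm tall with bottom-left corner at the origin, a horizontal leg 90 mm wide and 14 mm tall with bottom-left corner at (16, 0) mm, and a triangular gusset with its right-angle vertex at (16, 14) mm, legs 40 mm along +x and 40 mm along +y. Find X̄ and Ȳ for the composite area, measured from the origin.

X̄ = 28.25 mm, Ȳ = 40.07 mm

vertical leg: A = 16 × 130 = 2080.00, centroid at (8.00, 65.00).
horizontal leg: A = 90 × 14 = 1260.00, centroid at (61.00, 7.00).
gusset: A = ½·40·40 = 800.00, centroid at (29.33, 27.33).
ΣA = 4140.00 mm², ΣAX̄ = 116966.67 mm³, ΣAȲ = 165886.67 mm³.
X̄ = 116966.67/4140.00 = 28.25 mm; Ȳ = 165886.67/4140.00 = 40.07 mm.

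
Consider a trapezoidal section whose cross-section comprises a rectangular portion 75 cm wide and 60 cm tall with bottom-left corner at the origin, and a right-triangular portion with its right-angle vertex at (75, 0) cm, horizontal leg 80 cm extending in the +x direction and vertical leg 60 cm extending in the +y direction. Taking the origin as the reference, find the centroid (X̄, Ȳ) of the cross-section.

X̄ = 59.82 cm, Ȳ = 26.52 cm

rectangular portion: A = 75 × 60 = 4500.00, centroid at (37.50, 30.00).
triangular portion: A = ½·80·60 = 2400.00, centroid at (101.67, 20.00).
ΣA = 6900.00 cm², ΣAX̄ = 412750.00 cm³, ΣAȲ = 183000.00 cm³.
X̄ = 412750.00/6900.00 = 59.82 cm; Ȳ = 183000.00/6900.00 = 26.52 cm.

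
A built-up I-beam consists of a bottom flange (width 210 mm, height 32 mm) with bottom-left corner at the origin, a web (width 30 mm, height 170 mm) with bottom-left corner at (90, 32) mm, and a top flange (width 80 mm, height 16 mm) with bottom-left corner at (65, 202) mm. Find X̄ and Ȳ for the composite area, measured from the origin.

Part | A | x̄ᵢ | ȳᵢ | A·x̄ᵢ | A·ȳᵢ
bottom flange | 6720.00 | 105.00 | 16.00 | 705600.00 | 107520.00
web | 5100.00 | 105.00 | 117.00 | 535500.00 | 596700.00
top flange | 1280.00 | 105.00 | 210.00 | 134400.00 | 268800.00
Σ | 13100.00 |  |  | 1375500.00 | 973020.00
X̄ = 1375500.00 / 13100.00 = 105.00 mm
Ȳ = 973020.00 / 13100.00 = 74.28 mm

X̄ = 105.00 mm, Ȳ = 74.28 mm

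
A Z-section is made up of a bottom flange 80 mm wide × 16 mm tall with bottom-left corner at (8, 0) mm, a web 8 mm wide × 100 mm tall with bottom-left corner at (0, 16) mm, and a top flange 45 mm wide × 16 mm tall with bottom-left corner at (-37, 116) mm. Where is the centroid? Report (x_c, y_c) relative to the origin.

x_c = 19.36 mm, y_c = 54.40 mm

Part | A | x̄ᵢ | ȳᵢ | A·x̄ᵢ | A·ȳᵢ
bottom flange | 1280.00 | 48.00 | 8.00 | 61440.00 | 10240.00
web | 800.00 | 4.00 | 66.00 | 3200.00 | 52800.00
top flange | 720.00 | -14.50 | 124.00 | -10440.00 | 89280.00
Σ | 2800.00 |  |  | 54200.00 | 152320.00
x_c = 54200.00 / 2800.00 = 19.36 mm
y_c = 152320.00 / 2800.00 = 54.40 mm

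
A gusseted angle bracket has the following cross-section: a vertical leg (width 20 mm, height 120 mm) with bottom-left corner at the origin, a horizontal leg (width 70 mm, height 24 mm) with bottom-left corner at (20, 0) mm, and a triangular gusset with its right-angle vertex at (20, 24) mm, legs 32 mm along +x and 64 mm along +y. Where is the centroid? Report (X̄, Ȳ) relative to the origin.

X̄ = 28.96 mm, Ȳ = 41.26 mm

Part | A | x̄ᵢ | ȳᵢ | A·x̄ᵢ | A·ȳᵢ
vertical leg | 2400.00 | 10.00 | 60.00 | 24000.00 | 144000.00
horizontal leg | 1680.00 | 55.00 | 12.00 | 92400.00 | 20160.00
gusset | 1024.00 | 30.67 | 45.33 | 31402.67 | 46421.33
Σ | 5104.00 |  |  | 147802.67 | 210581.33
X̄ = 147802.67 / 5104.00 = 28.96 mm
Ȳ = 210581.33 / 5104.00 = 41.26 mm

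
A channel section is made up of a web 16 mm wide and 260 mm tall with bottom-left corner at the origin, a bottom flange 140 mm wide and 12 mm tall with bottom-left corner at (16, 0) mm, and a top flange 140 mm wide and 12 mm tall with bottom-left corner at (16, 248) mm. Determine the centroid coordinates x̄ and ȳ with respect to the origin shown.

web: A = 16 × 260 = 4160.00, centroid at (8.00, 130.00).
bottom flange: A = 140 × 12 = 1680.00, centroid at (86.00, 6.00).
top flange: A = 140 × 12 = 1680.00, centroid at (86.00, 254.00).
ΣA = 7520.00 mm²
ΣAx̄ = (4160.00)(8.00) + (1680.00)(86.00) + (1680.00)(86.00) = 322240.00 mm³
ΣAȳ = (4160.00)(130.00) + (1680.00)(6.00) + (1680.00)(254.00) = 977600.00 mm³
x̄ = 322240.00 / 7520.00 = 42.85 mm
ȳ = 977600.00 / 7520.00 = 130.00 mm

x̄ = 42.85 mm, ȳ = 130.00 mm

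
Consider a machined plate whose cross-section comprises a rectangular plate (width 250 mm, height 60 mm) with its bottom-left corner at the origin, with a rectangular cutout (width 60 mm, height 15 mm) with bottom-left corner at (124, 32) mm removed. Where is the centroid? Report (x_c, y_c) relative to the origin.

plate: A = 250 × 60 = 15000.00, centroid at (125.00, 30.00).
hole: A = −(60 × 15) = -900.00, centroid at (154.00, 39.50).
ΣA = 14100.00 mm²
ΣAx_c = (15000.00)(125.00) + (-900.00)(154.00) = 1736400.00 mm³
ΣAy_c = (15000.00)(30.00) + (-900.00)(39.50) = 414450.00 mm³
x_c = 1736400.00 / 14100.00 = 123.15 mm
y_c = 414450.00 / 14100.00 = 29.39 mm

x_c = 123.15 mm, y_c = 29.39 mm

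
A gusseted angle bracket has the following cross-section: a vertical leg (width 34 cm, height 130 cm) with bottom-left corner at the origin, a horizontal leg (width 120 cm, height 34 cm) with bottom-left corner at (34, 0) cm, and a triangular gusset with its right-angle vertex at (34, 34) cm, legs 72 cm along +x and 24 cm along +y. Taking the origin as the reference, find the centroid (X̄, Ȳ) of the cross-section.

X̄ = 54.33 cm, Ȳ = 41.96 cm

vertical leg: A = 34 × 130 = 4420.00, centroid at (17.00, 65.00).
horizontal leg: A = 120 × 34 = 4080.00, centroid at (94.00, 17.00).
gusset: A = ½·72·24 = 864.00, centroid at (58.00, 42.00).
ΣA = 9364.00 cm², ΣAX̄ = 508772.00 cm³, ΣAȲ = 392948.00 cm³.
X̄ = 508772.00/9364.00 = 54.33 cm; Ȳ = 392948.00/9364.00 = 41.96 cm.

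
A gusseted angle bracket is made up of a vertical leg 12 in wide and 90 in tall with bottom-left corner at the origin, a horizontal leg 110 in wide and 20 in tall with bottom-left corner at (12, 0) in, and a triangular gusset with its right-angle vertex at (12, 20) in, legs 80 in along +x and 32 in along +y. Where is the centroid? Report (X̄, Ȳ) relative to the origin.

X̄ = 44.60 in, Ȳ = 24.09 in

Part | A | x̄ᵢ | ȳᵢ | A·x̄ᵢ | A·ȳᵢ
vertical leg | 1080.00 | 6.00 | 45.00 | 6480.00 | 48600.00
horizontal leg | 2200.00 | 67.00 | 10.00 | 147400.00 | 22000.00
gusset | 1280.00 | 38.67 | 30.67 | 49493.33 | 39253.33
Σ | 4560.00 |  |  | 203373.33 | 109853.33
X̄ = 203373.33 / 4560.00 = 44.60 in
Ȳ = 109853.33 / 4560.00 = 24.09 in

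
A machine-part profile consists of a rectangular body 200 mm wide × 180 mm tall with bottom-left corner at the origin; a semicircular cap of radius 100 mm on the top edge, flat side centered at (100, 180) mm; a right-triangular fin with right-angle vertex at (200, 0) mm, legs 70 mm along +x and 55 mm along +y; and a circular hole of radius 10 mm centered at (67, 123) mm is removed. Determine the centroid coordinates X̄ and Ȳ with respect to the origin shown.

Part | A | x̄ᵢ | ȳᵢ | A·x̄ᵢ | A·ȳᵢ
rectangular body | 36000.00 | 100.00 | 90.00 | 3600000.00 | 3240000.00
semicircular top | 15707.96 | 100.00 | 222.44 | 1570796.33 | 3494100.05
triangular fin | 1925.00 | 223.33 | 18.33 | 429916.67 | 35291.67
hole | -314.16 | 67.00 | 123.00 | -21048.67 | -38641.59
Σ | 53318.80 |  |  | 5579664.32 | 6730750.13
X̄ = 5579664.32 / 53318.80 = 104.65 mm
Ȳ = 6730750.13 / 53318.80 = 126.24 mm

X̄ = 104.65 mm, Ȳ = 126.24 mm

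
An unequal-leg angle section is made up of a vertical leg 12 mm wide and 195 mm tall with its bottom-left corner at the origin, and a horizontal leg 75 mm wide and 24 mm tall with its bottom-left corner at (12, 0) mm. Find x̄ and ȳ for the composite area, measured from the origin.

vertical leg: A = 12 × 195 = 2340.00, centroid at (6.00, 97.50).
horizontal leg: A = 75 × 24 = 1800.00, centroid at (49.50, 12.00).
ΣA = 4140.00 mm²
ΣAx̄ = (2340.00)(6.00) + (1800.00)(49.50) = 103140.00 mm³
ΣAȳ = (2340.00)(97.50) + (1800.00)(12.00) = 249750.00 mm³
x̄ = 103140.00 / 4140.00 = 24.91 mm
ȳ = 249750.00 / 4140.00 = 60.33 mm

x̄ = 24.91 mm, ȳ = 60.33 mm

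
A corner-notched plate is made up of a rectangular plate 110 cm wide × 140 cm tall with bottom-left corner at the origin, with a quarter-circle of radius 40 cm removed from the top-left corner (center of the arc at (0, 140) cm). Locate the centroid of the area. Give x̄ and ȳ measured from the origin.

x̄ = 58.38 cm, ȳ = 65.29 cm

plate: A = 110 × 140 = 15400.00, centroid at (55.00, 70.00).
removed quarter-circle: A = −¼π·40² = -1256.64, centroid at (16.98, 123.02).
ΣA = 14143.36 cm²
ΣAx̄ = (15400.00)(55.00) + (-1256.64)(16.98) = 825666.67 cm³
ΣAȳ = (15400.00)(70.00) + (-1256.64)(123.02) = 923404.14 cm³
x̄ = 825666.67 / 14143.36 = 58.38 cm
ȳ = 923404.14 / 14143.36 = 65.29 cm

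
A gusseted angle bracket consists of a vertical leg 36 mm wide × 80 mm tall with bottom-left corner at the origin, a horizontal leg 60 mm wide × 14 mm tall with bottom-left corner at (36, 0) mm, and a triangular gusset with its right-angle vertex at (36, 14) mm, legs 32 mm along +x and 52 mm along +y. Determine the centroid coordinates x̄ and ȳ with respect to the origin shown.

x̄ = 32.10 mm, ȳ = 32.33 mm

Part | A | x̄ᵢ | ȳᵢ | A·x̄ᵢ | A·ȳᵢ
vertical leg | 2880.00 | 18.00 | 40.00 | 51840.00 | 115200.00
horizontal leg | 840.00 | 66.00 | 7.00 | 55440.00 | 5880.00
gusset | 832.00 | 46.67 | 31.33 | 38826.67 | 26069.33
Σ | 4552.00 |  |  | 146106.67 | 147149.33
x̄ = 146106.67 / 4552.00 = 32.10 mm
ȳ = 147149.33 / 4552.00 = 32.33 mm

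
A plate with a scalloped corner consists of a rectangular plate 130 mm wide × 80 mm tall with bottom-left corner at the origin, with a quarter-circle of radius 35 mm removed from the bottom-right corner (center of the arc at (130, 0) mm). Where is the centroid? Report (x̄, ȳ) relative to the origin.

plate: A = 130 × 80 = 10400.00, centroid at (65.00, 40.00).
removed quarter-circle: A = −¼π·35² = -962.11, centroid at (115.15, 14.85).
ΣA = 9437.89 mm²
ΣAx̄ = (10400.00)(65.00) + (-962.11)(115.15) = 565217.01 mm³
ΣAȳ = (10400.00)(40.00) + (-962.11)(14.85) = 401708.33 mm³
x̄ = 565217.01 / 9437.89 = 59.89 mm
ȳ = 401708.33 / 9437.89 = 42.56 mm

x̄ = 59.89 mm, ȳ = 42.56 mm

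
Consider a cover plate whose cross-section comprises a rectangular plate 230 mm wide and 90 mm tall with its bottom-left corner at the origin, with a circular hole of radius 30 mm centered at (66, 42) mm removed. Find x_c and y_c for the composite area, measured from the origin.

plate: A = 230 × 90 = 20700.00, centroid at (115.00, 45.00).
hole: A = −π·30² = -2827.43, centroid at (66.00, 42.00).
ΣA = 17872.57 mm²
ΣAx_c = (20700.00)(115.00) + (-2827.43)(66.00) = 2193889.40 mm³
ΣAy_c = (20700.00)(45.00) + (-2827.43)(42.00) = 812747.80 mm³
x_c = 2193889.40 / 17872.57 = 122.75 mm
y_c = 812747.80 / 17872.57 = 45.47 mm

x_c = 122.75 mm, y_c = 45.47 mm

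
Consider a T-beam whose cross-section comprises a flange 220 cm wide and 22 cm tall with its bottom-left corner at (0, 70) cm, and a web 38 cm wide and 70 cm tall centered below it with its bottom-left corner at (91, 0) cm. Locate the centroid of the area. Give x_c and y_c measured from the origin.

x_c = 110.00 cm, y_c = 64.69 cm

web: A = 38 × 70 = 2660.00, centroid at (110.00, 35.00).
flange: A = 220 × 22 = 4840.00, centroid at (110.00, 81.00).
ΣA = 7500.00 cm², ΣAx_c = 825000.00 cm³, ΣAy_c = 485140.00 cm³.
x_c = 825000.00/7500.00 = 110.00 cm; y_c = 485140.00/7500.00 = 64.69 cm.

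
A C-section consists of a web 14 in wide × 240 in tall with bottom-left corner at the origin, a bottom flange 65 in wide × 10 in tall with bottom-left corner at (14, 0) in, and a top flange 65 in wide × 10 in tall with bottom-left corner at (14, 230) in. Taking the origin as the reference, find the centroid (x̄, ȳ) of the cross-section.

web: A = 14 × 240 = 3360.00, centroid at (7.00, 120.00).
bottom flange: A = 65 × 10 = 650.00, centroid at (46.50, 5.00).
top flange: A = 65 × 10 = 650.00, centroid at (46.50, 235.00).
ΣA = 4660.00 in², ΣAx̄ = 83970.00 in³, ΣAȳ = 559200.00 in³.
x̄ = 83970.00/4660.00 = 18.02 in; ȳ = 559200.00/4660.00 = 120.00 in.

x̄ = 18.02 in, ȳ = 120.00 in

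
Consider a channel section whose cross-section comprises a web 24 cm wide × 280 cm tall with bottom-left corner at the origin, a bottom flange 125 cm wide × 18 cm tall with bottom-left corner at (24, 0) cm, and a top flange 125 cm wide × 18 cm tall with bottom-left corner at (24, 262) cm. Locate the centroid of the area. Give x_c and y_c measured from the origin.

Part | A | x̄ᵢ | ȳᵢ | A·x̄ᵢ | A·ȳᵢ
web | 6720.00 | 12.00 | 140.00 | 80640.00 | 940800.00
bottom flange | 2250.00 | 86.50 | 9.00 | 194625.00 | 20250.00
top flange | 2250.00 | 86.50 | 271.00 | 194625.00 | 609750.00
Σ | 11220.00 |  |  | 469890.00 | 1570800.00
x_c = 469890.00 / 11220.00 = 41.88 cm
y_c = 1570800.00 / 11220.00 = 140.00 cm

x_c = 41.88 cm, y_c = 140.00 cm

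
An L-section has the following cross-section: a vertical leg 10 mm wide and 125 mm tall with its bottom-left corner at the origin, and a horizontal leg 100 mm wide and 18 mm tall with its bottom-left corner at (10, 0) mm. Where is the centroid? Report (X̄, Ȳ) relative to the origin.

Part | A | x̄ᵢ | ȳᵢ | A·x̄ᵢ | A·ȳᵢ
vertical leg | 1250.00 | 5.00 | 62.50 | 6250.00 | 78125.00
horizontal leg | 1800.00 | 60.00 | 9.00 | 108000.00 | 16200.00
Σ | 3050.00 |  |  | 114250.00 | 94325.00
X̄ = 114250.00 / 3050.00 = 37.46 mm
Ȳ = 94325.00 / 3050.00 = 30.93 mm

X̄ = 37.46 mm, Ȳ = 30.93 mm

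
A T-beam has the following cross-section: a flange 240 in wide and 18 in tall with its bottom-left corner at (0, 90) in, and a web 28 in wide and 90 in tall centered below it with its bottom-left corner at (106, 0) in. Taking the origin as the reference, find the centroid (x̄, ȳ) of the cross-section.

web: A = 28 × 90 = 2520.00, centroid at (120.00, 45.00).
flange: A = 240 × 18 = 4320.00, centroid at (120.00, 99.00).
ΣA = 6840.00 in², ΣAx̄ = 820800.00 in³, ΣAȳ = 541080.00 in³.
x̄ = 820800.00/6840.00 = 120.00 in; ȳ = 541080.00/6840.00 = 79.11 in.

x̄ = 120.00 in, ȳ = 79.11 in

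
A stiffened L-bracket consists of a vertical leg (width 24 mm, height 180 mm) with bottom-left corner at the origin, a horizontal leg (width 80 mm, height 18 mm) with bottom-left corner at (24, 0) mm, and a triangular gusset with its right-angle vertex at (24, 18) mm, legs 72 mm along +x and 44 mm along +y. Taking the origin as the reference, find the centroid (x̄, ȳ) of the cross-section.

x̄ = 29.96 mm, ȳ = 61.75 mm

Part | A | x̄ᵢ | ȳᵢ | A·x̄ᵢ | A·ȳᵢ
vertical leg | 4320.00 | 12.00 | 90.00 | 51840.00 | 388800.00
horizontal leg | 1440.00 | 64.00 | 9.00 | 92160.00 | 12960.00
gusset | 1584.00 | 48.00 | 32.67 | 76032.00 | 51744.00
Σ | 7344.00 |  |  | 220032.00 | 453504.00
x̄ = 220032.00 / 7344.00 = 29.96 mm
ȳ = 453504.00 / 7344.00 = 61.75 mm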